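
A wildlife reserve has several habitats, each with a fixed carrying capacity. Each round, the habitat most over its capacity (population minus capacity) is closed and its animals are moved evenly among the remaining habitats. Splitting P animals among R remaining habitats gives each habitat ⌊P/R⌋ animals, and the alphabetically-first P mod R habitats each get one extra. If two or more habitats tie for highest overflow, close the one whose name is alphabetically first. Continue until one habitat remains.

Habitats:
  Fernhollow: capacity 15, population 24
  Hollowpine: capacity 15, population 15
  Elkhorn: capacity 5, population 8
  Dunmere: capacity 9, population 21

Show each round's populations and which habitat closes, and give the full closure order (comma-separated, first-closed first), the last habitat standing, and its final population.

Round 1: Dunmere=21 Elkhorn=8 Fernhollow=24 Hollowpine=15 → close Dunmere (overflow 12)
  21÷3 = 7 each, +1 to first 0
Round 2: Elkhorn=15 Fernhollow=31 Hollowpine=22 → close Fernhollow (overflow 16)
  31÷2 = 15 each, +1 to first 1
Round 3: Elkhorn=31 Hollowpine=37 → close Elkhorn (overflow 26)
  31÷1 = 31 each, +1 to first 0

Closure order: Dunmere, Fernhollow, Elkhorn
Last habitat: Hollowpine with 68 animals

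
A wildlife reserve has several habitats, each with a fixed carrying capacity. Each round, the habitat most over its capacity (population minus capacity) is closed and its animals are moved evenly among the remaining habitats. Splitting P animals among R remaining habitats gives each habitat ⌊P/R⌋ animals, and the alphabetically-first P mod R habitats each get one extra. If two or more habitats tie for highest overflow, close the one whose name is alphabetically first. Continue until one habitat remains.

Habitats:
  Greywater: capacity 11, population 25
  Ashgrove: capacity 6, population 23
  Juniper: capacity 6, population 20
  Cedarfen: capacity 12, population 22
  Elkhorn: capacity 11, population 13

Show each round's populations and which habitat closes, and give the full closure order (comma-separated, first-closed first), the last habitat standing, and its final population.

Closure order: Ashgrove, Greywater, Juniper, Cedarfen
Last habitat: Elkhorn with 103 animals

Round 1: Ashgrove=23 Cedarfen=22 Elkhorn=13 Greywater=25 Juniper=20 → close Ashgrove (overflow 17)
  23÷4 = 5 each, +1 to first 3
Round 2: Cedarfen=28 Elkhorn=19 Greywater=31 Juniper=25 → close Greywater (overflow 20)
  31÷3 = 10 each, +1 to first 1
Round 3: Cedarfen=39 Elkhorn=29 Juniper=35 → close Juniper (overflow 29)
  35÷2 = 17 each, +1 to first 1
Round 4: Cedarfen=57 Elkhorn=46 → close Cedarfen (overflow 45)
  57÷1 = 57 each, +1 to first 0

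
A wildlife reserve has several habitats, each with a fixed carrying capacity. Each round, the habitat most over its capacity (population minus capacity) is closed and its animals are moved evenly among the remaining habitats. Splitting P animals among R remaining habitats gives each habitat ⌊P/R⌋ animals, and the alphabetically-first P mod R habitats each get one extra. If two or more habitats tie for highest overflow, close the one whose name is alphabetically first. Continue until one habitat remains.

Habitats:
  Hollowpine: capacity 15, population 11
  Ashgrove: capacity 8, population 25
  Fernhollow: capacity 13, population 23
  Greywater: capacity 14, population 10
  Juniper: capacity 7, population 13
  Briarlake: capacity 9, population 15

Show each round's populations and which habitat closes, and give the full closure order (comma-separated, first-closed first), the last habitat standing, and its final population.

Closure order: Ashgrove, Fernhollow, Briarlake, Juniper, Greywater
Last habitat: Hollowpine with 97 animals

Round 1: Ashgrove=25 Briarlake=15 Fernhollow=23 Greywater=10 Hollowpine=11 Juniper=13 → close Ashgrove (overflow 17)
  25÷5 = 5 each, +1 to first 0
Round 2: Briarlake=20 Fernhollow=28 Greywater=15 Hollowpine=16 Juniper=18 → close Fernhollow (overflow 15)
  28÷4 = 7 each, +1 to first 0
Round 3: Briarlake=27 Greywater=22 Hollowpine=23 Juniper=25 → close Briarlake (overflow 18)
  27÷3 = 9 each, +1 to first 0
Round 4: Greywater=31 Hollowpine=32 Juniper=34 → close Juniper (overflow 27)
  34÷2 = 17 each, +1 to first 0
Round 5: Greywater=48 Hollowpine=49 → close Greywater (overflow 34)
  48÷1 = 48 each, +1 to first 0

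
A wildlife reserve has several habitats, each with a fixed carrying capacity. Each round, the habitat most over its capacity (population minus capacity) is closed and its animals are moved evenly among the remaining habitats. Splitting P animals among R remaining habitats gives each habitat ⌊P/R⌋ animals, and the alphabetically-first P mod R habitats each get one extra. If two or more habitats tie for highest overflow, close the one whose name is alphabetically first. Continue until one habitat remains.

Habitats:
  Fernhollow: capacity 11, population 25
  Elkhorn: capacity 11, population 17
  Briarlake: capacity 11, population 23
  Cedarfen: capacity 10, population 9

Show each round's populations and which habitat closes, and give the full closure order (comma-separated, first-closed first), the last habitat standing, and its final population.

Round 1: Briarlake=23 Cedarfen=9 Elkhorn=17 Fernhollow=25 → close Fernhollow (overflow 14)
  25÷3 = 8 each, +1 to first 1
Round 2: Briarlake=32 Cedarfen=17 Elkhorn=25 → close Briarlake (overflow 21)
  32÷2 = 16 each, +1 to first 0
Round 3: Cedarfen=33 Elkhorn=41 → close Elkhorn (overflow 30)
  41÷1 = 41 each, +1 to first 0

Closure order: Fernhollow, Briarlake, Elkhorn
Last habitat: Cedarfen with 74 animals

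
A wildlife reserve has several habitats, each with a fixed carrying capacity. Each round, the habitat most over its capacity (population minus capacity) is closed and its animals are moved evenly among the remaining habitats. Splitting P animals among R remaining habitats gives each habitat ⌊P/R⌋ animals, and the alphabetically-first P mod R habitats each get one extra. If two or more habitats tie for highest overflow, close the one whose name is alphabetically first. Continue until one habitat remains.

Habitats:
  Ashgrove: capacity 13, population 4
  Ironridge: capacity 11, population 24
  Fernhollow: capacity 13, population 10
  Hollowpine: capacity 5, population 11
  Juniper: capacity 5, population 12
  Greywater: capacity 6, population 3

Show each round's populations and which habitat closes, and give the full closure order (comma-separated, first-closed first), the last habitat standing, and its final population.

Round 1: Ashgrove=4 Fernhollow=10 Greywater=3 Hollowpine=11 Ironridge=24 Juniper=12 → close Ironridge (overflow 13)
  24÷5 = 4 each, +1 to first 4
Round 2: Ashgrove=9 Fernhollow=15 Greywater=8 Hollowpine=16 Juniper=16 → close Hollowpine (overflow 11)
  16÷4 = 4 each, +1 to first 0
Round 3: Ashgrove=13 Fernhollow=19 Greywater=12 Juniper=20 → close Juniper (overflow 15)
  20÷3 = 6 each, +1 to first 2
Round 4: Ashgrove=20 Fernhollow=26 Greywater=18 → close Fernhollow (overflow 13)
  26÷2 = 13 each, +1 to first 0
Round 5: Ashgrove=33 Greywater=31 → close Greywater (overflow 25)
  31÷1 = 31 each, +1 to first 0

Closure order: Ironridge, Hollowpine, Juniper, Fernhollow, Greywater
Last habitat: Ashgrove with 64 animals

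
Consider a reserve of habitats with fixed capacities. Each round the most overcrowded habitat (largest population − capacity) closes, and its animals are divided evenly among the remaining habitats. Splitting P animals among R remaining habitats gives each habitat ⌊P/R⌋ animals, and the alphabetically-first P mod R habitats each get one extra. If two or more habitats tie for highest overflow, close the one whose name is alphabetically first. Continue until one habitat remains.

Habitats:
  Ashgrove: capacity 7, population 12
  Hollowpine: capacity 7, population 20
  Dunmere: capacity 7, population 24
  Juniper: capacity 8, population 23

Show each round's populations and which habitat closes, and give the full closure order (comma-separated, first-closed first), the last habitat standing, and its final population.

Closure order: Dunmere, Juniper, Hollowpine
Last habitat: Ashgrove with 79 animals

Round 1: Ashgrove=12 Dunmere=24 Hollowpine=20 Juniper=23 → close Dunmere (overflow 17)
  24÷3 = 8 each, +1 to first 0
Round 2: Ashgrove=20 Hollowpine=28 Juniper=31 → close Juniper (overflow 23)
  31÷2 = 15 each, +1 to first 1
Round 3: Ashgrove=36 Hollowpine=43 → close Hollowpine (overflow 36)
  43÷1 = 43 each, +1 to first 0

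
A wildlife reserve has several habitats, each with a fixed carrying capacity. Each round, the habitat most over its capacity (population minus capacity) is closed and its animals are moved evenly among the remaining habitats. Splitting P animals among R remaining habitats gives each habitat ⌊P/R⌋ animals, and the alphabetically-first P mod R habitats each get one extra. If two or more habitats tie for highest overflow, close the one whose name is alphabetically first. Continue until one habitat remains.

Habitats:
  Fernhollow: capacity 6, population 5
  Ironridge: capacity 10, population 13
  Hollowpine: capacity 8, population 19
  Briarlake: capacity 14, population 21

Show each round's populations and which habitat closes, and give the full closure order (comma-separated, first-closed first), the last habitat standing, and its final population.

Closure order: Hollowpine, Briarlake, Ironridge
Last habitat: Fernhollow with 58 animals

Round 1: Briarlake=21 Fernhollow=5 Hollowpine=19 Ironridge=13 → close Hollowpine (overflow 11)
  19÷3 = 6 each, +1 to first 1
Round 2: Briarlake=28 Fernhollow=11 Ironridge=19 → close Briarlake (overflow 14)
  28÷2 = 14 each, +1 to first 0
Round 3: Fernhollow=25 Ironridge=33 → close Ironridge (overflow 23)
  33÷1 = 33 each, +1 to first 0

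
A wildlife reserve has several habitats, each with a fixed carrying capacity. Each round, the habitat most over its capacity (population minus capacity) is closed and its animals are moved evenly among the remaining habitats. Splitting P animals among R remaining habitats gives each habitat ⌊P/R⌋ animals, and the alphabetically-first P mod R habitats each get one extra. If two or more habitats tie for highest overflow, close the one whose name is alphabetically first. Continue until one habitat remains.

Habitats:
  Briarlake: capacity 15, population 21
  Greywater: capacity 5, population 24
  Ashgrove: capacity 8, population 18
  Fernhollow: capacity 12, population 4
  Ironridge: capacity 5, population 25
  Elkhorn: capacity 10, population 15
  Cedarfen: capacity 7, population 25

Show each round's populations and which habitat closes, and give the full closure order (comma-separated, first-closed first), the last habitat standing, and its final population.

Round 1: Ashgrove=18 Briarlake=21 Cedarfen=25 Elkhorn=15 Fernhollow=4 Greywater=24 Ironridge=25 → close Ironridge (overflow 20)
  25÷6 = 4 each, +1 to first 1
Round 2: Ashgrove=23 Briarlake=25 Cedarfen=29 Elkhorn=19 Fernhollow=8 Greywater=28 → close Greywater (overflow 23)
  28÷5 = 5 each, +1 to first 3
Round 3: Ashgrove=29 Briarlake=31 Cedarfen=35 Elkhorn=24 Fernhollow=13 → close Cedarfen (overflow 28)
  35÷4 = 8 each, +1 to first 3
Round 4: Ashgrove=38 Briarlake=40 Elkhorn=33 Fernhollow=21 → close Ashgrove (overflow 30)
  38÷3 = 12 each, +1 to first 2
Round 5: Briarlake=53 Elkhorn=46 Fernhollow=33 → close Briarlake (overflow 38)
  53÷2 = 26 each, +1 to first 1
Round 6: Elkhorn=73 Fernhollow=59 → close Elkhorn (overflow 63)
  73÷1 = 73 each, +1 to first 0

Closure order: Ironridge, Greywater, Cedarfen, Ashgrove, Briarlake, Elkhorn
Last habitat: Fernhollow with 132 animals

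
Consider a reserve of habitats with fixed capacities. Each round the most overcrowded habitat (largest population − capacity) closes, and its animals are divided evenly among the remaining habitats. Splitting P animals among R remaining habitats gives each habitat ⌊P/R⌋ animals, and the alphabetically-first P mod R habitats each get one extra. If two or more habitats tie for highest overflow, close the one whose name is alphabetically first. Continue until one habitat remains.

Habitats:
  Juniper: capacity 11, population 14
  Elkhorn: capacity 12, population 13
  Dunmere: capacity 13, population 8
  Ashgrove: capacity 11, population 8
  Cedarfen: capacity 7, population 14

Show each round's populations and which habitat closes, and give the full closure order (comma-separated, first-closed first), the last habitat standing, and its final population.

Closure order: Cedarfen, Juniper, Elkhorn, Ashgrove
Last habitat: Dunmere with 57 animals

Round 1: Ashgrove=8 Cedarfen=14 Dunmere=8 Elkhorn=13 Juniper=14 → close Cedarfen (overflow 7)
  14÷4 = 3 each, +1 to first 2
Round 2: Ashgrove=12 Dunmere=12 Elkhorn=16 Juniper=17 → close Juniper (overflow 6)
  17÷3 = 5 each, +1 to first 2
Round 3: Ashgrove=18 Dunmere=18 Elkhorn=21 → close Elkhorn (overflow 9)
  21÷2 = 10 each, +1 to first 1
Round 4: Ashgrove=29 Dunmere=28 → close Ashgrove (overflow 18)
  29÷1 = 29 each, +1 to first 0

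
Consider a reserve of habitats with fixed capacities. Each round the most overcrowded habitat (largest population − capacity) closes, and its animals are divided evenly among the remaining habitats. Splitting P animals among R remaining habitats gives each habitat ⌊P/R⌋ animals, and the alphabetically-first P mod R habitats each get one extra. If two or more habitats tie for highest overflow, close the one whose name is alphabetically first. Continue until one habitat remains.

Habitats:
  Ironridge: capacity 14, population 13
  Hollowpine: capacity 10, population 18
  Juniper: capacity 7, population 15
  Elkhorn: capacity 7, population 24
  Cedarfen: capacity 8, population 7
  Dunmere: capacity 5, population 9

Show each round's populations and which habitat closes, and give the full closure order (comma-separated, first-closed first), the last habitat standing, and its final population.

Round 1: Cedarfen=7 Dunmere=9 Elkhorn=24 Hollowpine=18 Ironridge=13 Juniper=15 → close Elkhorn (overflow 17)
  24÷5 = 4 each, +1 to first 4
Round 2: Cedarfen=12 Dunmere=14 Hollowpine=23 Ironridge=18 Juniper=19 → close Hollowpine (overflow 13)
  23÷4 = 5 each, +1 to first 3
Round 3: Cedarfen=18 Dunmere=20 Ironridge=24 Juniper=24 → close Juniper (overflow 17)
  24÷3 = 8 each, +1 to first 0
Round 4: Cedarfen=26 Dunmere=28 Ironridge=32 → close Dunmere (overflow 23)
  28÷2 = 14 each, +1 to first 0
Round 5: Cedarfen=40 Ironridge=46 → close Cedarfen (overflow 32)
  40÷1 = 40 each, +1 to first 0

Closure order: Elkhorn, Hollowpine, Juniper, Dunmere, Cedarfen
Last habitat: Ironridge with 86 animals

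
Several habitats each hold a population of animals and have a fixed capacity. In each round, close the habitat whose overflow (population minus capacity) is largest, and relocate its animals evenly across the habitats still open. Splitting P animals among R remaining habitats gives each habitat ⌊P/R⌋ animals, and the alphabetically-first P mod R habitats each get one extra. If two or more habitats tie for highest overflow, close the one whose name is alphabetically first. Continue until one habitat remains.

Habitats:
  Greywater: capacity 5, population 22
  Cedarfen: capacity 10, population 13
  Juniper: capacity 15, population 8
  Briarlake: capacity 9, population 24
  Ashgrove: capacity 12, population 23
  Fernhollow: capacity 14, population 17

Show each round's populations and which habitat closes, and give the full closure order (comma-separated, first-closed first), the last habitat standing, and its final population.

Closure order: Greywater, Briarlake, Ashgrove, Cedarfen, Fernhollow
Last habitat: Juniper with 107 animals

Round 1: Ashgrove=23 Briarlake=24 Cedarfen=13 Fernhollow=17 Greywater=22 Juniper=8 → close Greywater (overflow 17)
  22÷5 = 4 each, +1 to first 2
Round 2: Ashgrove=28 Briarlake=29 Cedarfen=17 Fernhollow=21 Juniper=12 → close Briarlake (overflow 20)
  29÷4 = 7 each, +1 to first 1
Round 3: Ashgrove=36 Cedarfen=24 Fernhollow=28 Juniper=19 → close Ashgrove (overflow 24)
  36÷3 = 12 each, +1 to first 0
Round 4: Cedarfen=36 Fernhollow=40 Juniper=31 → close Cedarfen (overflow 26)
  36÷2 = 18 each, +1 to first 0
Round 5: Fernhollow=58 Juniper=49 → close Fernhollow (overflow 44)
  58÷1 = 58 each, +1 to first 0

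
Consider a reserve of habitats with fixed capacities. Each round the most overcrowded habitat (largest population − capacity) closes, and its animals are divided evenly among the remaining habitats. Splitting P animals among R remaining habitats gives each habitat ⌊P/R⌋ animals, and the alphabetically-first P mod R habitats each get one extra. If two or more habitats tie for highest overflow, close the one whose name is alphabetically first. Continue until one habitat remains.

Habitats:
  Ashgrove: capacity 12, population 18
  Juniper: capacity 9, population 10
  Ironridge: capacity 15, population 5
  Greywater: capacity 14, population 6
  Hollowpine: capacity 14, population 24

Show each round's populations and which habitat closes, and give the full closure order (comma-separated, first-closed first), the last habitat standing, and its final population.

Closure order: Hollowpine, Ashgrove, Juniper, Greywater
Last habitat: Ironridge with 63 animals

Round 1: Ashgrove=18 Greywater=6 Hollowpine=24 Ironridge=5 Juniper=10 → close Hollowpine (overflow 10)
  24÷4 = 6 each, +1 to first 0
Round 2: Ashgrove=24 Greywater=12 Ironridge=11 Juniper=16 → close Ashgrove (overflow 12)
  24÷3 = 8 each, +1 to first 0
Round 3: Greywater=20 Ironridge=19 Juniper=24 → close Juniper (overflow 15)
  24÷2 = 12 each, +1 to first 0
Round 4: Greywater=32 Ironridge=31 → close Greywater (overflow 18)
  32÷1 = 32 each, +1 to first 0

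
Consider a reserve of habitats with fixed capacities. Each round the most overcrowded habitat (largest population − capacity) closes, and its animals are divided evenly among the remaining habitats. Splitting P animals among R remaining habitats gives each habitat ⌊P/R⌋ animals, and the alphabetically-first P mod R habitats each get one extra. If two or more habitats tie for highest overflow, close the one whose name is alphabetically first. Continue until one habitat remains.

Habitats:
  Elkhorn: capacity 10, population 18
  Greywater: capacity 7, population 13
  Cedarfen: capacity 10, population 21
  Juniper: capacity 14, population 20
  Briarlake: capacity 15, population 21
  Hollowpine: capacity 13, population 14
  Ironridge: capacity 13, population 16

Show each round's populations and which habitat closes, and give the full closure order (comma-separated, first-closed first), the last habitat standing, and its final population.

Round 1: Briarlake=21 Cedarfen=21 Elkhorn=18 Greywater=13 Hollowpine=14 Ironridge=16 Juniper=20 → close Cedarfen (overflow 11)
  21÷6 = 3 each, +1 to first 3
Round 2: Briarlake=25 Elkhorn=22 Greywater=17 Hollowpine=17 Ironridge=19 Juniper=23 → close Elkhorn (overflow 12)
  22÷5 = 4 each, +1 to first 2
Round 3: Briarlake=30 Greywater=22 Hollowpine=21 Ironridge=23 Juniper=27 → close Briarlake (overflow 15)
  30÷4 = 7 each, +1 to first 2
Round 4: Greywater=30 Hollowpine=29 Ironridge=30 Juniper=34 → close Greywater (overflow 23)
  30÷3 = 10 each, +1 to first 0
Round 5: Hollowpine=39 Ironridge=40 Juniper=44 → close Juniper (overflow 30)
  44÷2 = 22 each, +1 to first 0
Round 6: Hollowpine=61 Ironridge=62 → close Ironridge (overflow 49)
  62÷1 = 62 each, +1 to first 0

Closure order: Cedarfen, Elkhorn, Briarlake, Greywater, Juniper, Ironridge
Last habitat: Hollowpine with 123 animals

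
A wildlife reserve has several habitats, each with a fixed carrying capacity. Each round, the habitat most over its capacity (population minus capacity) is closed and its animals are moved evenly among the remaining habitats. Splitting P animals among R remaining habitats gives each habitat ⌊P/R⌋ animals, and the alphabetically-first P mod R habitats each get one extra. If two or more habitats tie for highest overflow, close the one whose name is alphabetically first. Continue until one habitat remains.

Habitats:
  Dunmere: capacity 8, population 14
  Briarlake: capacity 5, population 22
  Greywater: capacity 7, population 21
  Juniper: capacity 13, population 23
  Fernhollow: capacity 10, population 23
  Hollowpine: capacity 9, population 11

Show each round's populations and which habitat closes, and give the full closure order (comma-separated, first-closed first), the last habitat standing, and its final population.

Closure order: Briarlake, Fernhollow, Greywater, Juniper, Dunmere
Last habitat: Hollowpine with 114 animals

Round 1: Briarlake=22 Dunmere=14 Fernhollow=23 Greywater=21 Hollowpine=11 Juniper=23 → close Briarlake (overflow 17)
  22÷5 = 4 each, +1 to first 2
Round 2: Dunmere=19 Fernhollow=28 Greywater=25 Hollowpine=15 Juniper=27 → close Fernhollow (overflow 18)
  28÷4 = 7 each, +1 to first 0
Round 3: Dunmere=26 Greywater=32 Hollowpine=22 Juniper=34 → close Greywater (overflow 25)
  32÷3 = 10 each, +1 to first 2
Round 4: Dunmere=37 Hollowpine=33 Juniper=44 → close Juniper (overflow 31)
  44÷2 = 22 each, +1 to first 0
Round 5: Dunmere=59 Hollowpine=55 → close Dunmere (overflow 51)
  59÷1 = 59 each, +1 to first 0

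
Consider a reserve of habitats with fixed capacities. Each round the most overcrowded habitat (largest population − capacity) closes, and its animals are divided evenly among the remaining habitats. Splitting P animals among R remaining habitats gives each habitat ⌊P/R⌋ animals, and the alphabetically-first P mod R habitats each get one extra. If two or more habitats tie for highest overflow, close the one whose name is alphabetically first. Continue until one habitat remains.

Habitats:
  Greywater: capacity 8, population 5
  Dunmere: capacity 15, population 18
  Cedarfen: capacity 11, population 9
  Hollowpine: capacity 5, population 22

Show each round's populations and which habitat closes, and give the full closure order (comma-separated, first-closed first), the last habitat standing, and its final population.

Round 1: Cedarfen=9 Dunmere=18 Greywater=5 Hollowpine=22 → close Hollowpine (overflow 17)
  22÷3 = 7 each, +1 to first 1
Round 2: Cedarfen=17 Dunmere=25 Greywater=12 → close Dunmere (overflow 10)
  25÷2 = 12 each, +1 to first 1
Round 3: Cedarfen=30 Greywater=24 → close Cedarfen (overflow 19)
  30÷1 = 30 each, +1 to first 0

Closure order: Hollowpine, Dunmere, Cedarfen
Last habitat: Greywater with 54 animals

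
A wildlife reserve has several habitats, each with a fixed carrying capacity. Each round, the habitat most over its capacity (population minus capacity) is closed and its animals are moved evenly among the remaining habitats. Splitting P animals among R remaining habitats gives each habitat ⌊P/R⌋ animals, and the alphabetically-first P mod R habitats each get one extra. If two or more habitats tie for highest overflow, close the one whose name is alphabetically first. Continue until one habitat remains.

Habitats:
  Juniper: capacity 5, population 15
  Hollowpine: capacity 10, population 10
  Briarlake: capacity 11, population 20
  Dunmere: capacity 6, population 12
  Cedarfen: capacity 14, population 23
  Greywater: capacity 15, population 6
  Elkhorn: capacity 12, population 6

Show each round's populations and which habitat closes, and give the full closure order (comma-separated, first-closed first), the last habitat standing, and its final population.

Round 1: Briarlake=20 Cedarfen=23 Dunmere=12 Elkhorn=6 Greywater=6 Hollowpine=10 Juniper=15 → close Juniper (overflow 10)
  15÷6 = 2 each, +1 to first 3
Round 2: Briarlake=23 Cedarfen=26 Dunmere=15 Elkhorn=8 Greywater=8 Hollowpine=12 → close Briarlake (overflow 12)
  23÷5 = 4 each, +1 to first 3
Round 3: Cedarfen=31 Dunmere=20 Elkhorn=13 Greywater=12 Hollowpine=16 → close Cedarfen (overflow 17)
  31÷4 = 7 each, +1 to first 3
Round 4: Dunmere=28 Elkhorn=21 Greywater=20 Hollowpine=23 → close Dunmere (overflow 22)
  28÷3 = 9 each, +1 to first 1
Round 5: Elkhorn=31 Greywater=29 Hollowpine=32 → close Hollowpine (overflow 22)
  32÷2 = 16 each, +1 to first 0
Round 6: Elkhorn=47 Greywater=45 → close Elkhorn (overflow 35)
  47÷1 = 47 each, +1 to first 0

Closure order: Juniper, Briarlake, Cedarfen, Dunmere, Hollowpine, Elkhorn
Last habitat: Greywater with 92 animals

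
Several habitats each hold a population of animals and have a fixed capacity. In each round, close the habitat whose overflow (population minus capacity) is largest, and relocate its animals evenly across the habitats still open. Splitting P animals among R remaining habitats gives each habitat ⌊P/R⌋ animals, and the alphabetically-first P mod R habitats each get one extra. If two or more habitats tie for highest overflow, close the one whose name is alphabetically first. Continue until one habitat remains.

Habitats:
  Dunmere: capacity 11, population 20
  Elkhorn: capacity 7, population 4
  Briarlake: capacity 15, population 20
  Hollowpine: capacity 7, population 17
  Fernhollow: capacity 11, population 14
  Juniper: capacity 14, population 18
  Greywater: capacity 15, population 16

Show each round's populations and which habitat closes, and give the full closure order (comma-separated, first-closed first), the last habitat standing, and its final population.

Closure order: Hollowpine, Dunmere, Briarlake, Fernhollow, Juniper, Greywater
Last habitat: Elkhorn with 109 animals

Round 1: Briarlake=20 Dunmere=20 Elkhorn=4 Fernhollow=14 Greywater=16 Hollowpine=17 Juniper=18 → close Hollowpine (overflow 10)
  17÷6 = 2 each, +1 to first 5
Round 2: Briarlake=23 Dunmere=23 Elkhorn=7 Fernhollow=17 Greywater=19 Juniper=20 → close Dunmere (overflow 12)
  23÷5 = 4 each, +1 to first 3
Round 3: Briarlake=28 Elkhorn=12 Fernhollow=22 Greywater=23 Juniper=24 → close Briarlake (overflow 13)
  28÷4 = 7 each, +1 to first 0
Round 4: Elkhorn=19 Fernhollow=29 Greywater=30 Juniper=31 → close Fernhollow (overflow 18)
  29÷3 = 9 each, +1 to first 2
Round 5: Elkhorn=29 Greywater=40 Juniper=40 → close Juniper (overflow 26)
  40÷2 = 20 each, +1 to first 0
Round 6: Elkhorn=49 Greywater=60 → close Greywater (overflow 45)
  60÷1 = 60 each, +1 to first 0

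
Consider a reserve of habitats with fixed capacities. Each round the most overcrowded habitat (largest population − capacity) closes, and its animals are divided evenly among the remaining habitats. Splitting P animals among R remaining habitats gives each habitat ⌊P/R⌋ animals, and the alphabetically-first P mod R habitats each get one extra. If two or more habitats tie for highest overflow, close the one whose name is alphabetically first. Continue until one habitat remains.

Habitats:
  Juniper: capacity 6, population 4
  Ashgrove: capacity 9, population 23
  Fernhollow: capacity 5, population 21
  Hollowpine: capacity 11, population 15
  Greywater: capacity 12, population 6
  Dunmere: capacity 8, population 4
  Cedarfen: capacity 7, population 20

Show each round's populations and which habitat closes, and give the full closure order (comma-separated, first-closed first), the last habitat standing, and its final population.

Closure order: Fernhollow, Ashgrove, Cedarfen, Hollowpine, Dunmere, Juniper
Last habitat: Greywater with 93 animals

Round 1: Ashgrove=23 Cedarfen=20 Dunmere=4 Fernhollow=21 Greywater=6 Hollowpine=15 Juniper=4 → close Fernhollow (overflow 16)
  21÷6 = 3 each, +1 to first 3
Round 2: Ashgrove=27 Cedarfen=24 Dunmere=8 Greywater=9 Hollowpine=18 Juniper=7 → close Ashgrove (overflow 18)
  27÷5 = 5 each, +1 to first 2
Round 3: Cedarfen=30 Dunmere=14 Greywater=14 Hollowpine=23 Juniper=12 → close Cedarfen (overflow 23)
  30÷4 = 7 each, +1 to first 2
Round 4: Dunmere=22 Greywater=22 Hollowpine=30 Juniper=19 → close Hollowpine (overflow 19)
  30÷3 = 10 each, +1 to first 0
Round 5: Dunmere=32 Greywater=32 Juniper=29 → close Dunmere (overflow 24)
  32÷2 = 16 each, +1 to first 0
Round 6: Greywater=48 Juniper=45 → close Juniper (overflow 39)
  45÷1 = 45 each, +1 to first 0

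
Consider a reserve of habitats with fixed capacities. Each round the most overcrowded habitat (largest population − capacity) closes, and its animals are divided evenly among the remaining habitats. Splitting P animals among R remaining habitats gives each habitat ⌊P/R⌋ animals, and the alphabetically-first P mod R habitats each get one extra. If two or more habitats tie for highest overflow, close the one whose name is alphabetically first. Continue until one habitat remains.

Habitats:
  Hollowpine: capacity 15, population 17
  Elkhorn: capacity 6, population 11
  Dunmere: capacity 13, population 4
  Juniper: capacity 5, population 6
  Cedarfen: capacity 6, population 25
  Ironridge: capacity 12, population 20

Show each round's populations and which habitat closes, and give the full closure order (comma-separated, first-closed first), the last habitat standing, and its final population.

Closure order: Cedarfen, Ironridge, Elkhorn, Hollowpine, Juniper
Last habitat: Dunmere with 83 animals

Round 1: Cedarfen=25 Dunmere=4 Elkhorn=11 Hollowpine=17 Ironridge=20 Juniper=6 → close Cedarfen (overflow 19)
  25÷5 = 5 each, +1 to first 0
Round 2: Dunmere=9 Elkhorn=16 Hollowpine=22 Ironridge=25 Juniper=11 → close Ironridge (overflow 13)
  25÷4 = 6 each, +1 to first 1
Round 3: Dunmere=16 Elkhorn=22 Hollowpine=28 Juniper=17 → close Elkhorn (overflow 16)
  22÷3 = 7 each, +1 to first 1
Round 4: Dunmere=24 Hollowpine=35 Juniper=24 → close Hollowpine (overflow 20)
  35÷2 = 17 each, +1 to first 1
Round 5: Dunmere=42 Juniper=41 → close Juniper (overflow 36)
  41÷1 = 41 each, +1 to first 0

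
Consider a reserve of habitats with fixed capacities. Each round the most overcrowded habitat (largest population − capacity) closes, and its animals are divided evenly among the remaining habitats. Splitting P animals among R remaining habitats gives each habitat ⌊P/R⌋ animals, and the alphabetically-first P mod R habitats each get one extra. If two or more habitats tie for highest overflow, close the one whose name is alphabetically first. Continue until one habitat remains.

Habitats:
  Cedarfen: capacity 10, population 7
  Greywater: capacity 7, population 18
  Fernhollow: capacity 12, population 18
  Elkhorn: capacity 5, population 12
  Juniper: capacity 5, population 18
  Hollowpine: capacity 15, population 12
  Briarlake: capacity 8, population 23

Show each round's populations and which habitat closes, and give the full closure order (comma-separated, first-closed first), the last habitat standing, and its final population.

Round 1: Briarlake=23 Cedarfen=7 Elkhorn=12 Fernhollow=18 Greywater=18 Hollowpine=12 Juniper=18 → close Briarlake (overflow 15)
  23÷6 = 3 each, +1 to first 5
Round 2: Cedarfen=11 Elkhorn=16 Fernhollow=22 Greywater=22 Hollowpine=16 Juniper=21 → close Juniper (overflow 16)
  21÷5 = 4 each, +1 to first 1
Round 3: Cedarfen=16 Elkhorn=20 Fernhollow=26 Greywater=26 Hollowpine=20 → close Greywater (overflow 19)
  26÷4 = 6 each, +1 to first 2
Round 4: Cedarfen=23 Elkhorn=27 Fernhollow=32 Hollowpine=26 → close Elkhorn (overflow 22)
  27÷3 = 9 each, +1 to first 0
Round 5: Cedarfen=32 Fernhollow=41 Hollowpine=35 → close Fernhollow (overflow 29)
  41÷2 = 20 each, +1 to first 1
Round 6: Cedarfen=53 Hollowpine=55 → close Cedarfen (overflow 43)
  53÷1 = 53 each, +1 to first 0

Closure order: Briarlake, Juniper, Greywater, Elkhorn, Fernhollow, Cedarfen
Last habitat: Hollowpine with 108 animals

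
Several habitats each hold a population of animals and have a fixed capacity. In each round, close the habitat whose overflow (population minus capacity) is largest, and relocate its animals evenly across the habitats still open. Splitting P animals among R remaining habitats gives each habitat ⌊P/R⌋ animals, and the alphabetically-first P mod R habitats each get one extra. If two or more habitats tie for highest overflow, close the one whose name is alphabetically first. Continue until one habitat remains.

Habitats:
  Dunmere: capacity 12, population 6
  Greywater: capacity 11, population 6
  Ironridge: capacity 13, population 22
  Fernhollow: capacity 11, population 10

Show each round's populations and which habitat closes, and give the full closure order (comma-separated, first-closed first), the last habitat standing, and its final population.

Round 1: Dunmere=6 Fernhollow=10 Greywater=6 Ironridge=22 → close Ironridge (overflow 9)
  22÷3 = 7 each, +1 to first 1
Round 2: Dunmere=14 Fernhollow=17 Greywater=13 → close Fernhollow (overflow 6)
  17÷2 = 8 each, +1 to first 1
Round 3: Dunmere=23 Greywater=21 → close Dunmere (overflow 11)
  23÷1 = 23 each, +1 to first 0

Closure order: Ironridge, Fernhollow, Dunmere
Last habitat: Greywater with 44 animals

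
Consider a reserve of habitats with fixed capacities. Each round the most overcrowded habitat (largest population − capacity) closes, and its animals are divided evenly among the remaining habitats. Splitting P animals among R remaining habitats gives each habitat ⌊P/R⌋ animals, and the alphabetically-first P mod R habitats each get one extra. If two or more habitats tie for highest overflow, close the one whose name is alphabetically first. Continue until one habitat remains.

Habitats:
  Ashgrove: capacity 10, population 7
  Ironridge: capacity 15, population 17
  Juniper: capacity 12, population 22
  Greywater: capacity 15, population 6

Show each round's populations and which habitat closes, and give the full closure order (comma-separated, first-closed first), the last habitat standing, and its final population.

Closure order: Juniper, Ironridge, Ashgrove
Last habitat: Greywater with 52 animals

Round 1: Ashgrove=7 Greywater=6 Ironridge=17 Juniper=22 → close Juniper (overflow 10)
  22÷3 = 7 each, +1 to first 1
Round 2: Ashgrove=15 Greywater=13 Ironridge=24 → close Ironridge (overflow 9)
  24÷2 = 12 each, +1 to first 0
Round 3: Ashgrove=27 Greywater=25 → close Ashgrove (overflow 17)
  27÷1 = 27 each, +1 to first 0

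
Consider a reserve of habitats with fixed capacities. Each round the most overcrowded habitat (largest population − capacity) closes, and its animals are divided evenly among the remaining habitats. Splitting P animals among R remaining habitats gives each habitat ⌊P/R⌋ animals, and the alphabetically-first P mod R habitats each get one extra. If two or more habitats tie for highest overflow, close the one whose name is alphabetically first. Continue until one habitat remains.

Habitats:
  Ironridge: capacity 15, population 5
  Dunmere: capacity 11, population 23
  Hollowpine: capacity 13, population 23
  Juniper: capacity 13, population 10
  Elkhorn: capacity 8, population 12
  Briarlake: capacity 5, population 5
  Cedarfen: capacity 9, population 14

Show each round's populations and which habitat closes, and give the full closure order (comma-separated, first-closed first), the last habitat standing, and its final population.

Round 1: Briarlake=5 Cedarfen=14 Dunmere=23 Elkhorn=12 Hollowpine=23 Ironridge=5 Juniper=10 → close Dunmere (overflow 12)
  23÷6 = 3 each, +1 to first 5
Round 2: Briarlake=9 Cedarfen=18 Elkhorn=16 Hollowpine=27 Ironridge=9 Juniper=13 → close Hollowpine (overflow 14)
  27÷5 = 5 each, +1 to first 2
Round 3: Briarlake=15 Cedarfen=24 Elkhorn=21 Ironridge=14 Juniper=18 → close Cedarfen (overflow 15)
  24÷4 = 6 each, +1 to first 0
Round 4: Briarlake=21 Elkhorn=27 Ironridge=20 Juniper=24 → close Elkhorn (overflow 19)
  27÷3 = 9 each, +1 to first 0
Round 5: Briarlake=30 Ironridge=29 Juniper=33 → close Briarlake (overflow 25)
  30÷2 = 15 each, +1 to first 0
Round 6: Ironridge=44 Juniper=48 → close Juniper (overflow 35)
  48÷1 = 48 each, +1 to first 0

Closure order: Dunmere, Hollowpine, Cedarfen, Elkhorn, Briarlake, Juniper
Last habitat: Ironridge with 92 animals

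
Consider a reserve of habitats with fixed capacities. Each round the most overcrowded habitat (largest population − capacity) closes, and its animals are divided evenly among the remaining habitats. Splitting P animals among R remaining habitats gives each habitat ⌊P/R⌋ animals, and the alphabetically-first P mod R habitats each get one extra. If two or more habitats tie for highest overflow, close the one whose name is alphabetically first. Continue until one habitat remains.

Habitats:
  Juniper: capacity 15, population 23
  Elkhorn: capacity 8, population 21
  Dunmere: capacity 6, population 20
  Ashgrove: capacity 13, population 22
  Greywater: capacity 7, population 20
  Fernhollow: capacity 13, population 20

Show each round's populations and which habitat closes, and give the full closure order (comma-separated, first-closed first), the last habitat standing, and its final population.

Round 1: Ashgrove=22 Dunmere=20 Elkhorn=21 Fernhollow=20 Greywater=20 Juniper=23 → close Dunmere (overflow 14)
  20÷5 = 4 each, +1 to first 0
Round 2: Ashgrove=26 Elkhorn=25 Fernhollow=24 Greywater=24 Juniper=27 → close Elkhorn (overflow 17)
  25÷4 = 6 each, +1 to first 1
Round 3: Ashgrove=33 Fernhollow=30 Greywater=30 Juniper=33 → close Greywater (overflow 23)
  30÷3 = 10 each, +1 to first 0
Round 4: Ashgrove=43 Fernhollow=40 Juniper=43 → close Ashgrove (overflow 30)
  43÷2 = 21 each, +1 to first 1
Round 5: Fernhollow=62 Juniper=64 → close Fernhollow (overflow 49)
  62÷1 = 62 each, +1 to first 0

Closure order: Dunmere, Elkhorn, Greywater, Ashgrove, Fernhollow
Last habitat: Juniper with 126 animals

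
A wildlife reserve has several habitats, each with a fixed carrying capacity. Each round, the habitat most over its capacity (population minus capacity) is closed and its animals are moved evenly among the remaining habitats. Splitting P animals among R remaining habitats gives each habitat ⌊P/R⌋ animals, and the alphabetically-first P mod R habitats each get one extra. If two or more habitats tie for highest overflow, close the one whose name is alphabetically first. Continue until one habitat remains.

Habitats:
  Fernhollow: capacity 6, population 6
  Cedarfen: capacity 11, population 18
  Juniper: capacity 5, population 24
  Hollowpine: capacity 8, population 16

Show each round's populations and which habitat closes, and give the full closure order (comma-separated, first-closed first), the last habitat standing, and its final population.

Closure order: Juniper, Hollowpine, Cedarfen
Last habitat: Fernhollow with 64 animals

Round 1: Cedarfen=18 Fernhollow=6 Hollowpine=16 Juniper=24 → close Juniper (overflow 19)
  24÷3 = 8 each, +1 to first 0
Round 2: Cedarfen=26 Fernhollow=14 Hollowpine=24 → close Hollowpine (overflow 16)
  24÷2 = 12 each, +1 to first 0
Round 3: Cedarfen=38 Fernhollow=26 → close Cedarfen (overflow 27)
  38÷1 = 38 each, +1 to first 0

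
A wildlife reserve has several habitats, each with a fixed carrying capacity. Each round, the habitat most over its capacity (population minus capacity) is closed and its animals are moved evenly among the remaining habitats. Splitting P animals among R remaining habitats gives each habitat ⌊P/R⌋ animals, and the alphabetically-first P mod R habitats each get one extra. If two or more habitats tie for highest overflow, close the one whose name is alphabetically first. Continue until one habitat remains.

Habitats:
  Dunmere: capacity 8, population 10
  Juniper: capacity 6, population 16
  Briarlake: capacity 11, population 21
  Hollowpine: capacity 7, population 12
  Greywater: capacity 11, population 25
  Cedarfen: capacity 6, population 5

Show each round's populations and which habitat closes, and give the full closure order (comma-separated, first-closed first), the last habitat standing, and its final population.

Closure order: Greywater, Briarlake, Juniper, Hollowpine, Dunmere
Last habitat: Cedarfen with 89 animals

Round 1: Briarlake=21 Cedarfen=5 Dunmere=10 Greywater=25 Hollowpine=12 Juniper=16 → close Greywater (overflow 14)
  25÷5 = 5 each, +1 to first 0
Round 2: Briarlake=26 Cedarfen=10 Dunmere=15 Hollowpine=17 Juniper=21 → close Briarlake (overflow 15)
  26÷4 = 6 each, +1 to first 2
Round 3: Cedarfen=17 Dunmere=22 Hollowpine=23 Juniper=27 → close Juniper (overflow 21)
  27÷3 = 9 each, +1 to first 0
Round 4: Cedarfen=26 Dunmere=31 Hollowpine=32 → close Hollowpine (overflow 25)
  32÷2 = 16 each, +1 to first 0
Round 5: Cedarfen=42 Dunmere=47 → close Dunmere (overflow 39)
  47÷1 = 47 each, +1 to first 0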